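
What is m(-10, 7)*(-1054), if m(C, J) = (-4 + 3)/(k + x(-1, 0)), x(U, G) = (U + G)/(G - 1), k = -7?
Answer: -527/3 ≈ -175.67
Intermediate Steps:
x(U, G) = (G + U)/(-1 + G)
m(C, J) = ⅙ (m(C, J) = (-4 + 3)/(-7 + (0 - 1)/(-1 + 0)) = -1/(-7 - 1/(-1)) = -1/(-7 - 1*(-1)) = -1/(-7 + 1) = -1/(-6) = -1*(-⅙) = ⅙)
m(-10, 7)*(-1054) = (⅙)*(-1054) = -527/3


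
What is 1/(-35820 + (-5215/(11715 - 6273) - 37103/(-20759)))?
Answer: -112970478/4046508865619 ≈ -2.7918e-5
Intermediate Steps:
1/(-35820 + (-5215/(11715 - 6273) - 37103/(-20759))) = 1/(-35820 + (-5215/5442 - 37103*(-1/20759))) = 1/(-35820 + (-5215*1/5442 + 37103/20759)) = 1/(-35820 + (-5215/5442 + 37103/20759)) = 1/(-35820 + 93656341/112970478) = 1/(-4046508865619/112970478) = -112970478/4046508865619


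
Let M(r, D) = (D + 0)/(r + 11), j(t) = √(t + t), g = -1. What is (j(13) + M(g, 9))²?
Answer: 2681/100 + 9*√26/5 ≈ 35.988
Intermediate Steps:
j(t) = √2*√t (j(t) = √(2*t) = √2*√t)
M(r, D) = D/(11 + r)
(j(13) + M(g, 9))² = (√2*√13 + 9/(11 - 1))² = (√26 + 9/10)² = (9/10 + √26)²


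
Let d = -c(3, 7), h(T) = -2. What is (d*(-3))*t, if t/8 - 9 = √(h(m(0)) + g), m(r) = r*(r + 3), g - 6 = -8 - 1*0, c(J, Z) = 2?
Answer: 432 + 96*I ≈ 432.0 + 96.0*I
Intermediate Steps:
g = -2 (g = 6 + (-8 - 1*0) = 6 + (-8 + 0) = 6 - 8 = -2)
m(r) = r*(3 + r)
t = 72 + 16*I (t = 72 + 8*√(-2 - 2) = 72 + 8*√(-4) = 72 + 8*(2*I) = 72 + 16*I ≈ 72.0 + 16.0*I)
d = -2 (d = -1*2 = -2)
(d*(-3))*t = (-2*(-3))*(72 + 16*I) = 6*(72 + 16*I) = 432 + 96*I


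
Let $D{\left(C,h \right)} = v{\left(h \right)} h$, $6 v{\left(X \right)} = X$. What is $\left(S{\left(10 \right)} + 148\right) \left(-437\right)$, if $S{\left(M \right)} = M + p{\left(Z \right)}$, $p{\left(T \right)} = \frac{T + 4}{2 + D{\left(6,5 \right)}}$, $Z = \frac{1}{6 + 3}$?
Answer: $- \frac{208012}{3} \approx -69337.0$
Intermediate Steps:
$v{\left(X \right)} = \frac{X}{6}$
$Z = \frac{1}{9} \approx 0.11111$
$D{\left(C,h \right)} = \frac{h^{2}}{6}$ ($D{\left(C,h \right)} = \frac{h}{6} h = \frac{h^{2}}{6}$)
$p{\left(T \right)} = \frac{24}{37} + \frac{6 T}{37}$ ($p{\left(T \right)} = \frac{T + 4}{2 + \frac{5^{2}}{6}} = \frac{4 + T}{2 + \frac{1}{6} \cdot 25} = \frac{4 + T}{2 + \frac{25}{6}} = \frac{4 + T}{\frac{37}{6}} = \left(4 + T\right) \frac{6}{37} = \frac{24}{37} + \frac{6 T}{37}$)
$S{\left(M \right)} = \frac{2}{3} + M$ ($S{\left(M \right)} = M + \left(\frac{24}{37} + \frac{6}{37} \cdot \frac{1}{9}\right) = M + \left(\frac{24}{37} + \frac{2}{111}\right) = M + \frac{2}{3} = \frac{2}{3} + M$)
$\left(S{\left(10 \right)} + 148\right) \left(-437\right) = \left(\left(\frac{2}{3} + 10\right) + 148\right) \left(-437\right) = \left(\frac{32}{3} + 148\right) \left(-437\right) = \frac{476}{3} \left(-437\right) = - \frac{208012}{3}$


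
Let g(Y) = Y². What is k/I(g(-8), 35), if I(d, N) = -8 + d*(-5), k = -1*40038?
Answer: 20019/164 ≈ 122.07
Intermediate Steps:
k = -40038
I(d, N) = -8 - 5*d
k/I(g(-8), 35) = -40038/(-8 - 5*(-8)²) = -40038/(-8 - 5*64) = -40038/(-8 - 320) = -40038/(-328) = -40038*(-1/328) = 20019/164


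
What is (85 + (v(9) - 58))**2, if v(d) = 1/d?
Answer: 59536/81 ≈ 735.01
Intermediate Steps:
(85 + (v(9) - 58))**2 = (85 + (1/9 - 58))**2 = (85 - 521/9)**2 = (244/9)**2 = 59536/81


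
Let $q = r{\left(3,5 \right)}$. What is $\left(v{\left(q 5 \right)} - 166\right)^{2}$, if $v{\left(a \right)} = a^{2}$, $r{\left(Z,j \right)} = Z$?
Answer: $3481$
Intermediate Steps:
$q = 3$
$\left(v{\left(q 5 \right)} - 166\right)^{2} = \left(\left(3 \cdot 5\right)^{2} - 166\right)^{2} = \left(15^{2} - 166\right)^{2} = \left(225 - 166\right)^{2} = 59^{2} = 3481$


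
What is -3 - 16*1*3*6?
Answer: -291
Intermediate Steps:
-3 - 16*1*3*6 = -3 - 48*6 = -3 - 16*18 = -3 - 288 = -291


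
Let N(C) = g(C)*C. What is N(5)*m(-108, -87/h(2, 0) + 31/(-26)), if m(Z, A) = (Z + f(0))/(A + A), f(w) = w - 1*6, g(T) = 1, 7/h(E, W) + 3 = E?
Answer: -10374/409 ≈ -25.364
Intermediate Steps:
h(E, W) = 7/(-3 + E)
f(w) = -6 + w (f(w) = w - 6 = -6 + w)
N(C) = C (N(C) = 1*C = C)
m(Z, A) = (-6 + Z)/(2*A) (m(Z, A) = (Z + (-6 + 0))/(A + A) = (Z - 6)/((2*A)) = (-6 + Z)*(1/(2*A)) = (-6 + Z)/(2*A))
N(5)*m(-108, -87/h(2, 0) + 31/(-26)) = 5*((-6 - 108)/(2*(-87/(7/(-3 + 2)) + 31/(-26)))) = 5*((1/2)*(-114)/(-87/(7/(-1)) + 31*(-1/26))) = 5*((1/2)*(-114)/(-87/(7*(-1)) - 31/26)) = 5*((1/2)*(-114)/(-87/(-7) - 31/26)) = 5*((1/2)*(-114)/(-87*(-1/7) - 31/26)) = 5*((1/2)*(-114)/(87/7 - 31/26)) = 5*((1/2)*(-114)/(2045/182)) = 5*((1/2)*(182/2045)*(-114)) = 5*(-10374/2045) = -10374/409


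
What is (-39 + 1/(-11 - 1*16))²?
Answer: 1110916/729 ≈ 1523.9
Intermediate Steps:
(-39 + 1/(-11 - 1*16))² = (-39 + 1/(-11 - 16))² = (-39 + 1/(-27))² = (-39 - 1/27)² = (-1054/27)² = 1110916/729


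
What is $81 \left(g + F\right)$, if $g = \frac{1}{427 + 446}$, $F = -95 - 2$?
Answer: $- \frac{762120}{97} \approx -7856.9$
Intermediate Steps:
$F = -97$
$g = \frac{1}{873} \approx 0.0011455$
$81 \left(g + F\right) = 81 \left(\frac{1}{873} - 97\right) = 81 \left(- \frac{84680}{873}\right) = - \frac{762120}{97}$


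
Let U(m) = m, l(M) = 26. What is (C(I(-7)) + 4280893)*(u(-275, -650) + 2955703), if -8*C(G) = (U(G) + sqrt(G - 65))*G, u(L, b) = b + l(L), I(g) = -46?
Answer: 25299190774303/2 + 67966817*I*sqrt(111)/4 ≈ 1.265e+13 + 1.7902e+8*I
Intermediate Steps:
u(L, b) = 26 + b (u(L, b) = b + 26 = 26 + b)
C(G) = -G*(G + sqrt(-65 + G))/8 (C(G) = -(G + sqrt(G - 65))*G/8 = -(G + sqrt(-65 + G))*G/8 = -G*(G + sqrt(-65 + G))/8)
(C(I(-7)) + 4280893)*(u(-275, -650) + 2955703) = (-1/8*(-46)*(-46 + sqrt(-65 - 46)) + 4280893)*((26 - 650) + 2955703) = (-1/8*(-46)*(-46 + sqrt(-111)) + 4280893)*(-624 + 2955703) = (-1/8*(-46)*(-46 + I*sqrt(111)) + 4280893)*2955079 = ((-529/2 + 23*I*sqrt(111)/4) + 4280893)*2955079 = (8561257/2 + 23*I*sqrt(111)/4)*2955079 = 25299190774303/2 + 67966817*I*sqrt(111)/4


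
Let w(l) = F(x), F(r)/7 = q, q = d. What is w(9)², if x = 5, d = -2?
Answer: 196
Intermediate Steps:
q = -2
F(r) = -14 (F(r) = 7*(-2) = -14)
w(l) = -14
w(9)² = (-14)² = 196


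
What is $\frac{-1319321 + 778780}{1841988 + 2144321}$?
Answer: $- \frac{540541}{3986309} \approx -0.1356$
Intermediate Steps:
$\frac{-1319321 + 778780}{1841988 + 2144321} = - \frac{540541}{3986309}$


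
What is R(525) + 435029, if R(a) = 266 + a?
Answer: 435820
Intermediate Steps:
R(525) + 435029 = (266 + 525) + 435029 = 791 + 435029 = 435820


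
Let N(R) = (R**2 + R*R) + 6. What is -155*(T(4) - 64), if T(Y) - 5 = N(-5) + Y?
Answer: -155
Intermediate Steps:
N(R) = 6 + 2*R**2 (N(R) = (R**2 + R**2) + 6 = 2*R**2 + 6 = 6 + 2*R**2)
T(Y) = 61 + Y (T(Y) = 5 + ((6 + 2*(-5)**2) + Y) = 5 + ((6 + 2*25) + Y) = 5 + ((6 + 50) + Y) = 5 + (56 + Y) = 61 + Y)
-155*(T(4) - 64) = -155*((61 + 4) - 64) = -155*(65 - 64) = -155*1 = -155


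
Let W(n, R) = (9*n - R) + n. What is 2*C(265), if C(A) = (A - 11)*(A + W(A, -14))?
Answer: 1487932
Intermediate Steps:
W(n, R) = -R + 10*n (W(n, R) = (-R + 9*n) + n = -R + 10*n)
C(A) = (-11 + A)*(14 + 11*A) (C(A) = (A - 11)*(A + (-1*(-14) + 10*A)) = (-11 + A)*(A + (14 + 10*A)) = (-11 + A)*(14 + 11*A))
2*C(265) = 2*(-154 - 107*265 + 11*265²) = 2*(-154 - 28355 + 11*70225) = 2*(-154 - 28355 + 772475) = 2*743966 = 1487932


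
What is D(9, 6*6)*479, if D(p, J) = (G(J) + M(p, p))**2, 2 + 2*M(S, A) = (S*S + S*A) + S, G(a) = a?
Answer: 27820799/4 ≈ 6.9552e+6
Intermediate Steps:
M(S, A) = -1 + S/2 + S**2/2 + A*S/2 (M(S, A) = -1 + ((S*S + S*A) + S)/2 = -1 + ((S**2 + A*S) + S)/2 = -1 + (S + S**2 + A*S)/2 = -1 + (S/2 + S**2/2 + A*S/2) = -1 + S/2 + S**2/2 + A*S/2)
D(p, J) = (-1 + J + p**2 + p/2)**2 (D(p, J) = (J + (-1 + p/2 + p**2/2 + p*p/2))**2 = (J + (-1 + p/2 + p**2/2 + p**2/2))**2 = (J + (-1 + p**2 + p/2))**2 = (-1 + J + p**2 + p/2)**2)
D(9, 6*6)*479 = ((-2 + 9 + 2*(6*6) + 2*9**2)**2/4)*479 = ((-2 + 9 + 2*36 + 2*81)**2/4)*479 = ((-2 + 9 + 72 + 162)**2/4)*479 = ((1/4)*241**2)*479 = ((1/4)*58081)*479 = (58081/4)*479 = 27820799/4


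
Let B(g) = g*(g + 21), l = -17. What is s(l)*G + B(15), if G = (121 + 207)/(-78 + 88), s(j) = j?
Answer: -88/5 ≈ -17.600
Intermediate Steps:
B(g) = g*(21 + g)
G = 164/5 (G = 328/10 = 328*(⅒) = 164/5 ≈ 32.800)
s(l)*G + B(15) = -17*164/5 + 15*(21 + 15) = -2788/5 + 15*36 = -2788/5 + 540 = -88/5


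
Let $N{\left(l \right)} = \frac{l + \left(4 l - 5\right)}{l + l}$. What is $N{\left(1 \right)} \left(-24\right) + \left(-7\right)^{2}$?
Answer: $49$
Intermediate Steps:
$N{\left(l \right)} = \frac{-5 + 5 l}{2 l}$ ($N{\left(l \right)} = \frac{l + \left(-5 + 4 l\right)}{2 l} = \left(-5 + 5 l\right) \frac{1}{2 l} = \frac{-5 + 5 l}{2 l}$)
$N{\left(1 \right)} \left(-24\right) + \left(-7\right)^{2} = \frac{5 \left(-1 + 1\right)}{2 \cdot 1} \left(-24\right) + \left(-7\right)^{2} = \frac{5}{2} \cdot 1 \cdot 0 \left(-24\right) + 49 = 0 \left(-24\right) + 49 = 0 + 49 = 49$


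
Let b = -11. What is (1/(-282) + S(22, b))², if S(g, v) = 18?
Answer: 25755625/79524 ≈ 323.87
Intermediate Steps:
(1/(-282) + S(22, b))² = (1/(-282) + 18)² = (-1/282 + 18)² = (5075/282)² = 25755625/79524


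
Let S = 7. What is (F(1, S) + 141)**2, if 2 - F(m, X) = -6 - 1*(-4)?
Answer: 21025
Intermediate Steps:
F(m, X) = 4 (F(m, X) = 2 - (-6 - 1*(-4)) = 2 - (-6 + 4) = 2 - 1*(-2) = 2 + 2 = 4)
(F(1, S) + 141)**2 = (4 + 141)**2 = 145**2 = 21025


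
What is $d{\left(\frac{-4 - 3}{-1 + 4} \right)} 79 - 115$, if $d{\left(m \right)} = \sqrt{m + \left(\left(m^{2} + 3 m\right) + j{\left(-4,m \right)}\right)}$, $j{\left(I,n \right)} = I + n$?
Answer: $-115 + \frac{158 i \sqrt{23}}{3} \approx -115.0 + 252.58 i$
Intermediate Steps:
$d{\left(m \right)} = \sqrt{-4 + m^{2} + 5 m}$ ($d{\left(m \right)} = \sqrt{m + \left(\left(m^{2} + 3 m\right) + \left(-4 + m\right)\right)} = \sqrt{m + \left(-4 + m^{2} + 4 m\right)} = \sqrt{-4 + m^{2} + 5 m}$)
$d{\left(\frac{-4 - 3}{-1 + 4} \right)} 79 - 115 = \sqrt{-4 + \left(\frac{-4 - 3}{-1 + 4}\right)^{2} + 5 \frac{-4 - 3}{-1 + 4}} \cdot 79 - 115 = \sqrt{-4 + \left(- \frac{7}{3}\right)^{2} + 5 \left(- \frac{7}{3}\right)} 79 - 115 = \sqrt{-4 + \frac{49}{9} - \frac{35}{3}} \cdot 79 - 115 = \sqrt{- \frac{92}{9}} \cdot 79 - 115 = \frac{2 i \sqrt{23}}{3} \cdot 79 - 115 = \frac{158 i \sqrt{23}}{3} - 115 = -115 + \frac{158 i \sqrt{23}}{3}$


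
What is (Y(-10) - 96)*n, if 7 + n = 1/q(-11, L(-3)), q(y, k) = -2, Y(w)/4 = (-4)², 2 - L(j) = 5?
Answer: 240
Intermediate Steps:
L(j) = -3 (L(j) = 2 - 1*5 = 2 - 5 = -3)
Y(w) = 64 (Y(w) = 4*(-4)² = 4*16 = 64)
n = -15/2 (n = -7 + 1/(-2) = -7 - ½ = -15/2 ≈ -7.5000)
(Y(-10) - 96)*n = (64 - 96)*(-15/2) = -32*(-15/2) = 240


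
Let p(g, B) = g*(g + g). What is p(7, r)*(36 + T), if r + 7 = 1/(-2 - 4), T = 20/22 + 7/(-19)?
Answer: 748426/209 ≈ 3581.0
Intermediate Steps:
T = 113/209 (T = 20*(1/22) + 7*(-1/19) = 10/11 - 7/19 = 113/209 ≈ 0.54067)
r = -43/6 (r = -7 + 1/(-2 - 4) = -7 + 1/(-6) = -7 - 1/6 = -43/6 ≈ -7.1667)
p(g, B) = 2*g**2 (p(g, B) = g*(2*g) = 2*g**2)
p(7, r)*(36 + T) = (2*7**2)*(36 + 113/209) = (2*49)*(7637/209) = 98*(7637/209) = 748426/209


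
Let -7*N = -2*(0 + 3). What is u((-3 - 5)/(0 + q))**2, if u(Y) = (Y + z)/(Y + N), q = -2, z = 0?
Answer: 196/289 ≈ 0.67820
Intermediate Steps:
N = 6/7 (N = -(-2)*(0 + 3)/7 = -(-2)*3/7 = -1/7*(-6) = 6/7 ≈ 0.85714)
u(Y) = Y/(6/7 + Y) (u(Y) = (Y + 0)/(Y + 6/7) = Y/(6/7 + Y))
u((-3 - 5)/(0 + q))**2 = (7*((-3 - 5)/(0 - 2))/(6 + 7*((-3 - 5)/(0 - 2))))**2 = (7*(-8/(-2))/(6 + 7*(-8/(-2))))**2 = (7*(-8*(-1/2))/(6 + 7*(-8*(-1/2))))**2 = (7*4/(6 + 7*4))**2 = (7*4/(6 + 28))**2 = (7*4/34)**2 = (7*4*(1/34))**2 = (14/17)**2 = 196/289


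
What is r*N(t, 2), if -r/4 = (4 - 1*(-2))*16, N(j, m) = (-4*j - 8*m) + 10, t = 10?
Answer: 17664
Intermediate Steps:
N(j, m) = 10 - 8*m - 4*j (N(j, m) = (-8*m - 4*j) + 10 = 10 - 8*m - 4*j)
r = -384 (r = -4*(4 - 1*(-2))*16 = -4*(4 + 2)*16 = -24*16 = -4*96 = -384)
r*N(t, 2) = -384*(10 - 8*2 - 4*10) = -384*(10 - 16 - 40) = -384*(-46) = 17664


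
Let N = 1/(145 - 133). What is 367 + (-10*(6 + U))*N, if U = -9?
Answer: 739/2 ≈ 369.50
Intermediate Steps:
N = 1/12 ≈ 0.083333
367 + (-10*(6 + U))*N = 367 - 10*(6 - 9)*(1/12) = 367 - 10*(-3)*(1/12) = 367 + 30*(1/12) = 367 + 5/2 = 739/2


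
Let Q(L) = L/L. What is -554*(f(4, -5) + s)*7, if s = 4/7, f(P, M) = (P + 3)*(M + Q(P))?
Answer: 106368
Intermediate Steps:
Q(L) = 1
f(P, M) = (1 + M)*(3 + P) (f(P, M) = (P + 3)*(M + 1) = (3 + P)*(1 + M) = (1 + M)*(3 + P))
s = 4/7 (s = 4*(⅐) = 4/7 ≈ 0.57143)
-554*(f(4, -5) + s)*7 = -554*((3 + 4 + 3*(-5) - 5*4) + 4/7)*7 = -554*((3 + 4 - 15 - 20) + 4/7)*7 = -554*(-28 + 4/7)*7 = -(-106368)*7/7 = -554*(-192) = 106368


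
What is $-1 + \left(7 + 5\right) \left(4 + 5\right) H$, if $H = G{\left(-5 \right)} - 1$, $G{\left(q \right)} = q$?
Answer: $-649$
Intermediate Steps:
$H = -6$ ($H = -5 - 1 = -6$)
$-1 + \left(7 + 5\right) \left(4 + 5\right) H = -1 + \left(7 + 5\right) \left(4 + 5\right) \left(-6\right) = -1 + 12 \cdot 9 \left(-6\right) = -1 + 108 \left(-6\right) = -1 - 648 = -649$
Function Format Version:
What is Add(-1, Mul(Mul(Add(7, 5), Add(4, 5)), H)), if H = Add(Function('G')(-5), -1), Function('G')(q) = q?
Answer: -649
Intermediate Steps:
H = -6 (H = Add(-5, -1) = -6)
Add(-1, Mul(Mul(Add(7, 5), Add(4, 5)), H)) = Add(-1, Mul(Mul(Add(7, 5), Add(4, 5)), -6)) = Add(-1, Mul(Mul(12, 9), -6)) = Add(-1, Mul(108, -6)) = Add(-1, -648) = -649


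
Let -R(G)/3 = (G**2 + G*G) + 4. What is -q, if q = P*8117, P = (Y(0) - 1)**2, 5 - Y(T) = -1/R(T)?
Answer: -17930453/144 ≈ -1.2452e+5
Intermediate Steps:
R(G) = -12 - 6*G**2 (R(G) = -3*((G**2 + G*G) + 4) = -3*((G**2 + G**2) + 4) = -3*(2*G**2 + 4) = -3*(4 + 2*G**2) = -12 - 6*G**2)
Y(T) = 5 + 1/(-12 - 6*T**2) (Y(T) = 5 - (-1)/(-12 - 6*T**2) = 5 + 1/(-12 - 6*T**2))
P = 2209/144 (P = ((59 + 30*0**2)/(6*(2 + 0**2)) - 1)**2 = ((59 + 30*0)/(6*(2 + 0)) - 1)**2 = ((1/6)*(59 + 0)/2 - 1)**2 = ((1/6)*(1/2)*59 - 1)**2 = (59/12 - 1)**2 = (47/12)**2 = 2209/144 ≈ 15.340)
q = 17930453/144 (q = (2209/144)*8117 = 17930453/144 ≈ 1.2452e+5)
-q = -1*17930453/144 = -17930453/144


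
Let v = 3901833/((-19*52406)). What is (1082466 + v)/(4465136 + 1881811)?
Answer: 359274216297/2106581328386 ≈ 0.17055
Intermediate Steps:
v = -3901833/995714 (v = 3901833/(-995714) = 3901833*(-1/995714) = -3901833/995714 ≈ -3.9186)
(1082466 + v)/(4465136 + 1881811) = (1082466 - 3901833/995714)/(4465136 + 1881811) = (1077822648891/995714)/6346947 = (1077822648891/995714)*(1/6346947) = 359274216297/2106581328386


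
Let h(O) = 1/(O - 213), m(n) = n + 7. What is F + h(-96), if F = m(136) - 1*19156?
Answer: -5875018/309 ≈ -19013.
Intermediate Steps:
m(n) = 7 + n
h(O) = 1/(-213 + O)
F = -19013 (F = (7 + 136) - 1*19156 = 143 - 19156 = -19013)
F + h(-96) = -19013 + 1/(-213 - 96) = -19013 + 1/(-309) = -19013 - 1/309 = -5875018/309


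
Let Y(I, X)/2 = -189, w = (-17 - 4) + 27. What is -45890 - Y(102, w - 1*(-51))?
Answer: -45512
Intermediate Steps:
w = 6 (w = -21 + 27 = 6)
Y(I, X) = -378 (Y(I, X) = 2*(-189) = -378)
-45890 - Y(102, w - 1*(-51)) = -45890 - 1*(-378) = -45890 + 378 = -45512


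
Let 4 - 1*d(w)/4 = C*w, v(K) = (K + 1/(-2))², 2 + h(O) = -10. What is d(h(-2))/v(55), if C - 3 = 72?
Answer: 14464/11881 ≈ 1.2174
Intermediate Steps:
h(O) = -12 (h(O) = -2 - 10 = -12)
C = 75 (C = 3 + 72 = 75)
v(K) = (-½ + K)² (v(K) = (K - ½)² = (-½ + K)²)
d(w) = 16 - 300*w
d(h(-2))/v(55) = (16 - 300*(-12))/(((-1 + 2*55)²/4)) = (16 + 3600)/(((-1 + 110)²/4)) = 3616/(((¼)*109²)) = 3616/(((¼)*11881)) = 3616/(11881/4) = 3616*(4/11881) = 14464/11881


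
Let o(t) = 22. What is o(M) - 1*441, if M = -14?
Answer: -419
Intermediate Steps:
o(M) - 1*441 = 22 - 1*441 = 22 - 441 = -419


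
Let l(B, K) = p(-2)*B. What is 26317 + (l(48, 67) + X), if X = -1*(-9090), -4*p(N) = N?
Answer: 35431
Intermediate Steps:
p(N) = -N/4
l(B, K) = B/2 (l(B, K) = (-¼*(-2))*B = B/2)
X = 9090
26317 + (l(48, 67) + X) = 26317 + ((½)*48 + 9090) = 26317 + (24 + 9090) = 26317 + 9114 = 35431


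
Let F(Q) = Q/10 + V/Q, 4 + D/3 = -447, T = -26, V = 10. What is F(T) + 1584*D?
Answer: -139305074/65 ≈ -2.1432e+6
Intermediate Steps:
D = -1353 (D = -12 + 3*(-447) = -12 - 1341 = -1353)
F(Q) = 10/Q + Q/10 (F(Q) = Q/10 + 10/Q = 10/Q + Q/10)
F(T) + 1584*D = (10/(-26) + (1/10)*(-26)) + 1584*(-1353) = (10*(-1/26) - 13/5) - 2143152 = (-5/13 - 13/5) - 2143152 = -194/65 - 2143152 = -139305074/65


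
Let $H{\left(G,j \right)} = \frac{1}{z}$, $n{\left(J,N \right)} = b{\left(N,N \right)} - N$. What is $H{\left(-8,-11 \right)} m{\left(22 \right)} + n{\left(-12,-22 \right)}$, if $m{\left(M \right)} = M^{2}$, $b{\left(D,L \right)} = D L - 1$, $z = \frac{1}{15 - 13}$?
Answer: $1473$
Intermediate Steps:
$z = \frac{1}{2} \approx 0.5$
$b{\left(D,L \right)} = -1 + D L$
$n{\left(J,N \right)} = -1 + N^{2} - N$ ($n{\left(J,N \right)} = \left(-1 + N N\right) - N = \left(-1 + N^{2}\right) - N = -1 + N^{2} - N$)
$H{\left(G,j \right)} = 2$ ($H{\left(G,j \right)} = \frac{1}{\frac{1}{2}} = 2$)
$H{\left(-8,-11 \right)} m{\left(22 \right)} + n{\left(-12,-22 \right)} = 2 \cdot 22^{2} - \left(-21 - 484\right) = 2 \cdot 484 + \left(-1 + 484 + 22\right) = 968 + 505 = 1473$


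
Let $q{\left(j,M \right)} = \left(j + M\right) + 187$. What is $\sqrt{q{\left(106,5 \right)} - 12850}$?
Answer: $2 i \sqrt{3138} \approx 112.04 i$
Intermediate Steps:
$q{\left(j,M \right)} = 187 + M + j$ ($q{\left(j,M \right)} = \left(M + j\right) + 187 = 187 + M + j$)
$\sqrt{q{\left(106,5 \right)} - 12850} = \sqrt{\left(187 + 5 + 106\right) - 12850} = \sqrt{298 - 12850} = \sqrt{-12552} = 2 i \sqrt{3138}$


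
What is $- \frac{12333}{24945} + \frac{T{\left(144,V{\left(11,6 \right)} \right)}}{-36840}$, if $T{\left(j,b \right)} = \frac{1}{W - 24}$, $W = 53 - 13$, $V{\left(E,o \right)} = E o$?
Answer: $- \frac{484639231}{980238720} \approx -0.49441$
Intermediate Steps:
$W = 40$ ($W = 53 - 13 = 40$)
$T{\left(j,b \right)} = \frac{1}{16}$ ($T{\left(j,b \right)} = \frac{1}{40 - 24} = \frac{1}{16}$)
$- \frac{12333}{24945} + \frac{T{\left(144,V{\left(11,6 \right)} \right)}}{-36840} = - \frac{12333}{24945} + \frac{1}{16 \left(-36840\right)} = \left(-12333\right) \frac{1}{24945} + \frac{1}{16} \left(- \frac{1}{36840}\right) = - \frac{4111}{8315} - \frac{1}{589440} = - \frac{484639231}{980238720}$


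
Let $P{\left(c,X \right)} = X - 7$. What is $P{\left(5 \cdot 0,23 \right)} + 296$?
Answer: $312$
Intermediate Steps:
$P{\left(c,X \right)} = -7 + X$ ($P{\left(c,X \right)} = X - 7 = -7 + X$)
$P{\left(5 \cdot 0,23 \right)} + 296 = \left(-7 + 23\right) + 296 = 16 + 296 = 312$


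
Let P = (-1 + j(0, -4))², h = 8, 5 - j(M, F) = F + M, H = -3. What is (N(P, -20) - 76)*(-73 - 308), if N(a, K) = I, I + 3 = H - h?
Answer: 34290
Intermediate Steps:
j(M, F) = 5 - F - M (j(M, F) = 5 - (F + M) = 5 + (-F - M) = 5 - F - M)
P = 64 (P = (-1 + (5 - 1*(-4) - 1*0))² = (-1 + (5 + 4 + 0))² = (-1 + 9)² = 8² = 64)
I = -14 (I = -3 + (-3 - 1*8) = -3 + (-3 - 8) = -3 - 11 = -14)
N(a, K) = -14
(N(P, -20) - 76)*(-73 - 308) = (-14 - 76)*(-73 - 308) = -90*(-381) = 34290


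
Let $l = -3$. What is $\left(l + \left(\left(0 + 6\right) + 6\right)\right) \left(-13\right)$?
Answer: $-117$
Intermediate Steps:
$\left(l + \left(\left(0 + 6\right) + 6\right)\right) \left(-13\right) = \left(-3 + \left(\left(0 + 6\right) + 6\right)\right) \left(-13\right) = \left(-3 + \left(6 + 6\right)\right) \left(-13\right) = \left(-3 + 12\right) \left(-13\right) = 9 \left(-13\right) = -117$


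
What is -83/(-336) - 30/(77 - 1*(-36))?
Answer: -701/37968 ≈ -0.018463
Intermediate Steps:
-83/(-336) - 30/(77 - 1*(-36)) = -83*(-1/336) - 30/(77 + 36) = 83/336 - 30/113 = -701/37968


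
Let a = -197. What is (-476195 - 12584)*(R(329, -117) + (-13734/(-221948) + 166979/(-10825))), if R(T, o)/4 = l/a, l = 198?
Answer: 2242153896486496873/236654829350 ≈ 9.4744e+6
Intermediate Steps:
R(T, o) = -792/197 (R(T, o) = 4*(198/(-197)) = 4*(198*(-1/197)) = 4*(-198/197) = -792/197)
(-476195 - 12584)*(R(329, -117) + (-13734/(-221948) + 166979/(-10825))) = (-476195 - 12584)*(-792/197 + (-13734/(-221948) + 166979/(-10825))) = -488779*(-792/197 + (-13734*(-1/221948) + 166979*(-1/10825))) = -488779*(-792/197 + (6867/110974 - 166979/10825)) = -488779*(-792/197 - 18455992271/1201293550) = -488779*(-4587254968987/236654829350) = 2242153896486496873/236654829350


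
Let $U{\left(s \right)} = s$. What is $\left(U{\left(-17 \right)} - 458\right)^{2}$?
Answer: $225625$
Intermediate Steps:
$\left(U{\left(-17 \right)} - 458\right)^{2} = \left(-17 - 458\right)^{2} = \left(-475\right)^{2} = 225625$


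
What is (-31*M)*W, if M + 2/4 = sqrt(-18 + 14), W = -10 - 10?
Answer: -310 + 1240*I ≈ -310.0 + 1240.0*I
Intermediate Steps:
W = -20
M = -1/2 + 2*I (M = -1/2 + sqrt(-18 + 14) = -1/2 + sqrt(-4) = -1/2 + 2*I ≈ -0.5 + 2.0*I)
(-31*M)*W = -31*(-1/2 + 2*I)*(-20) = (31/2 - 62*I)*(-20) = -310 + 1240*I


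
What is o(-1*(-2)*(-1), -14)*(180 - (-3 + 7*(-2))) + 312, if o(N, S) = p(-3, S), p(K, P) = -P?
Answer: 3070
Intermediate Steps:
o(N, S) = -S
o(-1*(-2)*(-1), -14)*(180 - (-3 + 7*(-2))) + 312 = (-1*(-14))*(180 - (-3 + 7*(-2))) + 312 = 14*(180 - (-3 - 14)) + 312 = 14*(180 - 1*(-17)) + 312 = 14*(180 + 17) + 312 = 14*197 + 312 = 2758 + 312 = 3070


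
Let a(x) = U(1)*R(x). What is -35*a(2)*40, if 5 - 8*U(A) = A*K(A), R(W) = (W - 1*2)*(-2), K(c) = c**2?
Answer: 0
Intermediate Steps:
R(W) = 4 - 2*W (R(W) = (W - 2)*(-2) = (-2 + W)*(-2) = 4 - 2*W)
U(A) = 5/8 - A**3/8 (U(A) = 5/8 - A*A**2/8 = 5/8 - A**3/8)
a(x) = 2 - x (a(x) = (5/8 - 1/8*1**3)*(4 - 2*x) = (5/8 - 1/8*1)*(4 - 2*x) = (5/8 - 1/8)*(4 - 2*x) = (4 - 2*x)/2 = 2 - x)
-35*a(2)*40 = -35*(2 - 1*2)*40 = -35*(2 - 2)*40 = -35*0*40 = 0*40 = 0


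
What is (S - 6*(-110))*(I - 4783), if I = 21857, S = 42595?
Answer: 738535870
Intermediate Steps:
(S - 6*(-110))*(I - 4783) = (42595 - 6*(-110))*(21857 - 4783) = (42595 + 660)*17074 = 43255*17074 = 738535870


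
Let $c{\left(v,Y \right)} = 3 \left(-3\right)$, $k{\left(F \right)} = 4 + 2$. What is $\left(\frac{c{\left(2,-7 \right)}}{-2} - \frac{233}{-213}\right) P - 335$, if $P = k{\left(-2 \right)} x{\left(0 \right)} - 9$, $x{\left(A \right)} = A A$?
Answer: $- \frac{54719}{142} \approx -385.35$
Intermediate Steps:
$k{\left(F \right)} = 6$
$x{\left(A \right)} = A^{2}$
$c{\left(v,Y \right)} = -9$
$P = -9$ ($P = 6 \cdot 0^{2} - 9 = 6 \cdot 0 - 9 = 0 - 9 = -9$)
$\left(\frac{c{\left(2,-7 \right)}}{-2} - \frac{233}{-213}\right) P - 335 = \left(- \frac{9}{-2} - \frac{233}{-213}\right) \left(-9\right) - 335 = \left(\left(-9\right) \left(- \frac{1}{2}\right) - - \frac{233}{213}\right) \left(-9\right) - 335 = \left(\frac{9}{2} + \frac{233}{213}\right) \left(-9\right) - 335 = \frac{2383}{426} \left(-9\right) - 335 = - \frac{7149}{142} - 335 = - \frac{54719}{142}$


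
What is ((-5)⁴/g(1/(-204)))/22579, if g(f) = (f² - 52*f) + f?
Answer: 5202000/46986899 ≈ 0.11071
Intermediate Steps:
g(f) = f² - 51*f
((-5)⁴/g(1/(-204)))/22579 = ((-5)⁴/(((-51 + 1/(-204))/(-204))))/22579 = (625/((-(-51 - 1/204)/204)))*(1/22579) = (625/((-1/204*(-10405/204))))*(1/22579) = (625/(10405/41616))*(1/22579) = (625*(41616/10405))*(1/22579) = (5202000/2081)*(1/22579) = 5202000/46986899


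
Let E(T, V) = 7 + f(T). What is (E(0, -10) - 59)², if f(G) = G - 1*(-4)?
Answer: 2304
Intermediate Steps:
f(G) = 4 + G (f(G) = G + 4 = 4 + G)
E(T, V) = 11 + T (E(T, V) = 7 + (4 + T) = 11 + T)
(E(0, -10) - 59)² = ((11 + 0) - 59)² = (11 - 59)² = (-48)² = 2304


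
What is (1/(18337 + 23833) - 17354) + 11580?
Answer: -243489579/42170 ≈ -5774.0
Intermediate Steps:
(1/(18337 + 23833) - 17354) + 11580 = (1/42170 - 17354) + 11580 = -731818179/42170 + 11580 = -243489579/42170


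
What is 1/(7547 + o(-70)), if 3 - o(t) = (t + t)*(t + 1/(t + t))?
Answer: -1/2251 ≈ -0.00044425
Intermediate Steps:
o(t) = 3 - 2*t*(t + 1/(2*t)) (o(t) = 3 - (t + t)*(t + 1/(t + t)) = 3 - 2*t*(t + 1/(2*t)))
1/(7547 + o(-70)) = 1/(7547 + (2 - 2*(-70)**2)) = 1/(7547 + (2 - 2*4900)) = 1/(7547 + (2 - 9800)) = 1/(7547 - 9798) = 1/(-2251) = -1/2251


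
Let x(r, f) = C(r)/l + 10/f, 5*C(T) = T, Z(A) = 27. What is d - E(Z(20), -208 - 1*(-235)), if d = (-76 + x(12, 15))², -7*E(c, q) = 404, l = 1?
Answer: 8468752/1575 ≈ 5377.0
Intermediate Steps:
C(T) = T/5
E(c, q) = -404/7 (E(c, q) = -⅐*404 = -404/7)
x(r, f) = 10/f + r/5 (x(r, f) = (r/5)/1 + 10/f = (r/5)*1 + 10/f = r/5 + 10/f = 10/f + r/5)
d = 1196836/225 (d = (-76 + (10/15 + (⅕)*12))² = (-76 + (10*(1/15) + 12/5))² = (-76 + (⅔ + 12/5))² = (-76 + 46/15)² = (-1094/15)² = 1196836/225 ≈ 5319.3)
d - E(Z(20), -208 - 1*(-235)) = 1196836/225 - 1*(-404/7) = 1196836/225 + 404/7 = 8468752/1575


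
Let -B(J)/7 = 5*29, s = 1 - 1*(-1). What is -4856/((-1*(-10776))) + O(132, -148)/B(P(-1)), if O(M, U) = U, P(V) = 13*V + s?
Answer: -416749/1367205 ≈ -0.30482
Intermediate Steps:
s = 2 (s = 1 + 1 = 2)
P(V) = 2 + 13*V (P(V) = 13*V + 2 = 2 + 13*V)
B(J) = -1015 (B(J) = -35*29 = -7*145 = -1015)
-4856/((-1*(-10776))) + O(132, -148)/B(P(-1)) = -4856/((-1*(-10776))) - 148/(-1015) = -4856/10776 - 148*(-1/1015) = -4856*1/10776 + 148/1015 = -607/1347 + 148/1015 = -416749/1367205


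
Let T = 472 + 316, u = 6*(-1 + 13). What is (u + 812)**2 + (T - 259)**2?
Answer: 1061297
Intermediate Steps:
u = 72 (u = 6*12 = 72)
T = 788
(u + 812)**2 + (T - 259)**2 = (72 + 812)**2 + (788 - 259)**2 = 884**2 + 529**2 = 781456 + 279841 = 1061297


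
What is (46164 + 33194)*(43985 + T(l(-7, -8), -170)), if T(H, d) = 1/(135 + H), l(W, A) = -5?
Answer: 226886545629/65 ≈ 3.4906e+9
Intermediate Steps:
(46164 + 33194)*(43985 + T(l(-7, -8), -170)) = (46164 + 33194)*(43985 + 1/(135 - 5)) = 79358*(43985 + 1/130) = 79358*(5718051/130) = 226886545629/65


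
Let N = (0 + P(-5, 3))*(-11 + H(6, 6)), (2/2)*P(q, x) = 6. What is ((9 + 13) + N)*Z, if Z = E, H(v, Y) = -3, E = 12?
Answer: -744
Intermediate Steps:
P(q, x) = 6
N = -84 (N = (0 + 6)*(-11 - 3) = 6*(-14) = -84)
Z = 12
((9 + 13) + N)*Z = ((9 + 13) - 84)*12 = (22 - 84)*12 = -62*12 = -744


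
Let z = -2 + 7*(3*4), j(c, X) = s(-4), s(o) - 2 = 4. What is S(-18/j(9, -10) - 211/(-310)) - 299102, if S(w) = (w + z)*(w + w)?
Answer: -14389611119/48050 ≈ -2.9947e+5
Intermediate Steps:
s(o) = 6 (s(o) = 2 + 4 = 6)
j(c, X) = 6
z = 82 (z = -2 + 7*12 = -2 + 84 = 82)
S(w) = 2*w*(82 + w) (S(w) = (w + 82)*(w + w) = (82 + w)*(2*w) = 2*w*(82 + w))
S(-18/j(9, -10) - 211/(-310)) - 299102 = 2*(-18/6 - 211/(-310))*(82 + (-18/6 - 211/(-310))) - 299102 = 2*(-18*1/6 - 211*(-1/310))*(82 + (-18*1/6 - 211*(-1/310))) - 299102 = 2*(-3 + 211/310)*(82 + (-3 + 211/310)) - 299102 = 2*(-719/310)*(82 - 719/310) - 299102 = 2*(-719/310)*(24701/310) - 299102 = -17760019/48050 - 299102 = -14389611119/48050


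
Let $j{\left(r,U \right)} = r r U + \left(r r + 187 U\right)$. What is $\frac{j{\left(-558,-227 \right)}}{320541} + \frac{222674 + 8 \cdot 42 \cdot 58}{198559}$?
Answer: $- \frac{13903057912925}{63646300419} \approx -218.44$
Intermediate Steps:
$j{\left(r,U \right)} = r^{2} + 187 U + U r^{2}$ ($j{\left(r,U \right)} = r^{2} U + \left(r^{2} + 187 U\right) = U r^{2} + \left(r^{2} + 187 U\right) = r^{2} + 187 U + U r^{2}$)
$\frac{j{\left(-558,-227 \right)}}{320541} + \frac{222674 + 8 \cdot 42 \cdot 58}{198559} = \frac{\left(-558\right)^{2} + 187 \left(-227\right) - 227 \left(-558\right)^{2}}{320541} + \frac{222674 + 8 \cdot 42 \cdot 58}{198559} = \left(311364 - 42449 - 70679628\right) \frac{1}{320541} + \left(222674 + 336 \cdot 58\right) \frac{1}{198559} = \left(311364 - 42449 - 70679628\right) \frac{1}{320541} + \left(222674 + 19488\right) \frac{1}{198559} = \left(-70410713\right) \frac{1}{320541} + 242162 \cdot \frac{1}{198559} = - \frac{70410713}{320541} + \frac{242162}{198559} = - \frac{13903057912925}{63646300419}$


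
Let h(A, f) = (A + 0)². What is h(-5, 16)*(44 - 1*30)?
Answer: 350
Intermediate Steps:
h(A, f) = A²
h(-5, 16)*(44 - 1*30) = (-5)²*(44 - 1*30) = 25*(44 - 30) = 25*14 = 350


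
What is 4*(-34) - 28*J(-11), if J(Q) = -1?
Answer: -108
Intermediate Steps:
4*(-34) - 28*J(-11) = 4*(-34) - 28*(-1) = -136 + 28 = -108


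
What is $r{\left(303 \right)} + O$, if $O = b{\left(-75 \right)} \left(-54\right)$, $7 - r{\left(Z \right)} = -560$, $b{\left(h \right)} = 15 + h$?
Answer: $3807$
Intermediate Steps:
$r{\left(Z \right)} = 567$ ($r{\left(Z \right)} = 7 - -560 = 7 + 560 = 567$)
$O = 3240$ ($O = \left(15 - 75\right) \left(-54\right) = \left(-60\right) \left(-54\right) = 3240$)
$r{\left(303 \right)} + O = 567 + 3240 = 3807$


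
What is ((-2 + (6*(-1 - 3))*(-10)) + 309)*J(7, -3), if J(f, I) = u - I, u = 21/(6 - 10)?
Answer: -4923/4 ≈ -1230.8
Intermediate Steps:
u = -21/4 (u = 21/(-4) = 21*(-1/4) = -21/4 ≈ -5.2500)
J(f, I) = -21/4 - I
((-2 + (6*(-1 - 3))*(-10)) + 309)*J(7, -3) = ((-2 + (6*(-1 - 3))*(-10)) + 309)*(-21/4 - 1*(-3)) = ((-2 + (6*(-4))*(-10)) + 309)*(-21/4 + 3) = ((-2 - 24*(-10)) + 309)*(-9/4) = ((-2 + 240) + 309)*(-9/4) = (238 + 309)*(-9/4) = 547*(-9/4) = -4923/4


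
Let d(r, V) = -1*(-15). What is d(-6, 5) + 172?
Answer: 187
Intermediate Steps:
d(r, V) = 15
d(-6, 5) + 172 = 15 + 172 = 187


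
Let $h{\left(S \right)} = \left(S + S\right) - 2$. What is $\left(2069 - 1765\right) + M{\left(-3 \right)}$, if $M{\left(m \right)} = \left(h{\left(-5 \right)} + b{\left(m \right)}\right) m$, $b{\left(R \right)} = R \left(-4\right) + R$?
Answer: $313$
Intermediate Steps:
$h{\left(S \right)} = -2 + 2 S$ ($h{\left(S \right)} = 2 S - 2 = -2 + 2 S$)
$b{\left(R \right)} = - 3 R$ ($b{\left(R \right)} = - 4 R + R = - 3 R$)
$M{\left(m \right)} = m \left(-12 - 3 m\right)$ ($M{\left(m \right)} = \left(\left(-2 + 2 \left(-5\right)\right) - 3 m\right) m = \left(\left(-2 - 10\right) - 3 m\right) m = \left(-12 - 3 m\right) m = m \left(-12 - 3 m\right)$)
$\left(2069 - 1765\right) + M{\left(-3 \right)} = \left(2069 - 1765\right) - - 9 \left(4 - 3\right) = 304 - \left(-9\right) 1 = 304 + 9 = 313$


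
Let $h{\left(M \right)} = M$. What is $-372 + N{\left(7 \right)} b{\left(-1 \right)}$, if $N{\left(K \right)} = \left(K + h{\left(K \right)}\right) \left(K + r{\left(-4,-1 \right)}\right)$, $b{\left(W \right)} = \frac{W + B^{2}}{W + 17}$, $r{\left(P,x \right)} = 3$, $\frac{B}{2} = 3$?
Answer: $- \frac{263}{4} \approx -65.75$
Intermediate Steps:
$B = 6$ ($B = 2 \cdot 3 = 6$)
$b{\left(W \right)} = \frac{36 + W}{17 + W}$ ($b{\left(W \right)} = \frac{W + 6^{2}}{W + 17} = \frac{W + 36}{17 + W} = \frac{36 + W}{17 + W}$)
$N{\left(K \right)} = 2 K \left(3 + K\right)$ ($N{\left(K \right)} = \left(K + K\right) \left(K + 3\right) = 2 K \left(3 + K\right)$)
$-372 + N{\left(7 \right)} b{\left(-1 \right)} = -372 + 2 \cdot 7 \left(3 + 7\right) \frac{36 - 1}{17 - 1} = -372 + 2 \cdot 7 \cdot 10 \cdot \frac{1}{16} \cdot 35 = -372 + 140 \cdot \frac{1}{16} \cdot 35 = -372 + 140 \cdot \frac{35}{16} = -372 + \frac{1225}{4} = - \frac{263}{4}$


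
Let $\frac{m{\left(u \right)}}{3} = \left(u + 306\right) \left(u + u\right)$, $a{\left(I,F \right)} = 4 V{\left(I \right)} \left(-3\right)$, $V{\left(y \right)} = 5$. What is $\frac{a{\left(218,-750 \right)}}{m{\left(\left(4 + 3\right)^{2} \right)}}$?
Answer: $- \frac{2}{3479} \approx -0.00057488$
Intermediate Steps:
$a{\left(I,F \right)} = -60$ ($a{\left(I,F \right)} = 4 \cdot 5 \left(-3\right) = 20 \left(-3\right) = -60$)
$m{\left(u \right)} = 6 u \left(306 + u\right)$ ($m{\left(u \right)} = 3 \left(u + 306\right) \left(u + u\right) = 3 \left(306 + u\right) 2 u = 3 \cdot 2 u \left(306 + u\right) = 6 u \left(306 + u\right)$)
$\frac{a{\left(218,-750 \right)}}{m{\left(\left(4 + 3\right)^{2} \right)}} = - \frac{60}{6 \left(4 + 3\right)^{2} \left(306 + \left(4 + 3\right)^{2}\right)} = - \frac{60}{6 \cdot 7^{2} \left(306 + 7^{2}\right)} = - \frac{60}{6 \cdot 49 \left(306 + 49\right)} = - \frac{60}{6 \cdot 49 \cdot 355} = - \frac{60}{104370} = \left(-60\right) \frac{1}{104370} = - \frac{2}{3479}$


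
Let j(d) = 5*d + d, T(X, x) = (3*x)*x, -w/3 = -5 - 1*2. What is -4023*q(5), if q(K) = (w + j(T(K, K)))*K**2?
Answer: -47370825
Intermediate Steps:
w = 21 (w = -3*(-5 - 1*2) = -3*(-5 - 2) = -3*(-7) = 21)
T(X, x) = 3*x**2
j(d) = 6*d
q(K) = K**2*(21 + 18*K**2) (q(K) = (21 + 6*(3*K**2))*K**2 = (21 + 18*K**2)*K**2 = K**2*(21 + 18*K**2))
-4023*q(5) = -4023*5**2*(21 + 18*5**2) = -100575*(21 + 18*25) = -100575*(21 + 450) = -100575*471 = -4023*11775 = -47370825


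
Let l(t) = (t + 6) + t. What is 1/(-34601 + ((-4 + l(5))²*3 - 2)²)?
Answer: 1/150299 ≈ 6.6534e-6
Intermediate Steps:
l(t) = 6 + 2*t (l(t) = (6 + t) + t = 6 + 2*t)
1/(-34601 + ((-4 + l(5))²*3 - 2)²) = 1/(-34601 + ((-4 + (6 + 2*5))²*3 - 2)²) = 1/(-34601 + ((-4 + (6 + 10))²*3 - 2)²) = 1/(-34601 + ((-4 + 16)²*3 - 2)²) = 1/(-34601 + (12²*3 - 2)²) = 1/(-34601 + (144*3 - 2)²) = 1/(-34601 + (432 - 2)²) = 1/(-34601 + 430²) = 1/(-34601 + 184900) = 1/150299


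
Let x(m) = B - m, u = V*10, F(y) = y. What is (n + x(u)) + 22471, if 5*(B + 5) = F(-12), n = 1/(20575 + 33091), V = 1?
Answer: 6024974493/268330 ≈ 22454.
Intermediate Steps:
n = 1/53666 ≈ 1.8634e-5
B = -37/5 (B = -5 + (⅕)*(-12) = -5 - 12/5 = -37/5 ≈ -7.4000)
u = 10 (u = 1*10 = 10)
x(m) = -37/5 - m
(n + x(u)) + 22471 = (1/53666 + (-37/5 - 1*10)) + 22471 = (1/53666 + (-37/5 - 10)) + 22471 = (1/53666 - 87/5) + 22471 = -4668937/268330 + 22471 = 6024974493/268330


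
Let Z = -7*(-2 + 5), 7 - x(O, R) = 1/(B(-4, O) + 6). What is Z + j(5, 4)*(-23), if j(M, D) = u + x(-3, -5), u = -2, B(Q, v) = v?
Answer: -385/3 ≈ -128.33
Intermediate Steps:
x(O, R) = 7 - 1/(6 + O) (x(O, R) = 7 - 1/(O + 6) = 7 - 1/(6 + O))
j(M, D) = 14/3 (j(M, D) = -2 + (41 + 7*(-3))/(6 - 3) = -2 + (41 - 21)/3 = -2 + (⅓)*20 = -2 + 20/3 = 14/3)
Z = -21 (Z = -7*3 = -21)
Z + j(5, 4)*(-23) = -21 + (14/3)*(-23) = -21 - 322/3 = -385/3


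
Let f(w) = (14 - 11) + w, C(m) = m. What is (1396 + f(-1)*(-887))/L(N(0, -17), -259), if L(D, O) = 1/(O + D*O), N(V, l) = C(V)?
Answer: 97902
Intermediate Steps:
N(V, l) = V
f(w) = 3 + w
(1396 + f(-1)*(-887))/L(N(0, -17), -259) = (1396 + (3 - 1)*(-887))/((1/((-259)*(1 + 0)))) = (1396 + 2*(-887))/((-1/259/1)) = (1396 - 1774)/((-1/259*1)) = -378/(-1/259) = -378*(-259) = 97902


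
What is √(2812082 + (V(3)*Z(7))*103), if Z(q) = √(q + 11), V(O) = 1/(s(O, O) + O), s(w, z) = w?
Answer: √(11248328 + 206*√2)/2 ≈ 1676.9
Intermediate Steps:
V(O) = 1/(2*O) (V(O) = 1/(O + O) = 1/(2*O))
Z(q) = √(11 + q)
√(2812082 + (V(3)*Z(7))*103) = √(2812082 + (((½)/3)*√(11 + 7))*103) = √(2812082 + (((½)*(⅓))*√18)*103) = √(2812082 + ((3*√2)/6)*103) = √(2812082 + (√2/2)*103) = √(2812082 + 103*√2/2)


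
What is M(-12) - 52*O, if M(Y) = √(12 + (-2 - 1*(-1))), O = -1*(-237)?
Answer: -12324 + √11 ≈ -12321.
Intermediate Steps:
O = 237
M(Y) = √11 (M(Y) = √(12 + (-2 + 1)) = √(12 - 1) = √11)
M(-12) - 52*O = √11 - 52*237 = √11 - 12324 = -12324 + √11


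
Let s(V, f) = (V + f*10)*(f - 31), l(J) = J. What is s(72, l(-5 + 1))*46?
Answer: -51520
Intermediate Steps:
s(V, f) = (-31 + f)*(V + 10*f) (s(V, f) = (V + 10*f)*(-31 + f) = (-31 + f)*(V + 10*f))
s(72, l(-5 + 1))*46 = (-310*(-5 + 1) - 31*72 + 10*(-5 + 1)² + 72*(-5 + 1))*46 = (-310*(-4) - 2232 + 10*(-4)² + 72*(-4))*46 = (1240 - 2232 + 10*16 - 288)*46 = (1240 - 2232 + 160 - 288)*46 = -1120*46 = -51520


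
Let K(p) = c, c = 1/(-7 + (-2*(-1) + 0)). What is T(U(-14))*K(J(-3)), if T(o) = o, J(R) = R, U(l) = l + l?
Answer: 28/5 ≈ 5.6000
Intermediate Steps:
U(l) = 2*l
c = -⅕ (c = 1/(-7 + (2 + 0)) = 1/(-7 + 2) = 1/(-5) = -⅕ ≈ -0.20000)
K(p) = -⅕
T(U(-14))*K(J(-3)) = (2*(-14))*(-⅕) = -28*(-⅕) = 28/5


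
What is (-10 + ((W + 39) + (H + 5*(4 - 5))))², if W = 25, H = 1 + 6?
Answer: 3136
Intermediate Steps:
H = 7
(-10 + ((W + 39) + (H + 5*(4 - 5))))² = (-10 + ((25 + 39) + (7 + 5*(4 - 5))))² = (-10 + (64 + (7 + 5*(-1))))² = (-10 + (64 + (7 - 5)))² = (-10 + (64 + 2))² = (-10 + 66)² = 56² = 3136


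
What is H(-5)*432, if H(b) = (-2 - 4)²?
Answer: 15552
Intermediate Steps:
H(b) = 36 (H(b) = (-6)² = 36)
H(-5)*432 = 36*432 = 15552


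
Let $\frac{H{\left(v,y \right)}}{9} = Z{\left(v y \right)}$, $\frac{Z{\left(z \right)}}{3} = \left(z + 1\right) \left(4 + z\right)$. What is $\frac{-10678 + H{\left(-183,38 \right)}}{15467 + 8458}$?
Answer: $\frac{1304719772}{23925} \approx 54534.0$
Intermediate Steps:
$Z{\left(z \right)} = 3 \left(1 + z\right) \left(4 + z\right)$ ($Z{\left(z \right)} = 3 \left(z + 1\right) \left(4 + z\right) = 3 \left(1 + z\right) \left(4 + z\right)$)
$H{\left(v,y \right)} = 108 + 27 v^{2} y^{2} + 135 v y$ ($H{\left(v,y \right)} = 9 \left(12 + 3 \left(v y\right)^{2} + 15 v y\right) = 9 \left(12 + 3 v^{2} y^{2} + 15 v y\right) = 108 + 27 v^{2} y^{2} + 135 v y$)
$\frac{-10678 + H{\left(-183,38 \right)}}{15467 + 8458} = \frac{-10678 + \left(108 + 27 \left(-183\right)^{2} \cdot 38^{2} + 135 \left(-183\right) 38\right)}{15467 + 8458} = \frac{-10678 + \left(108 + 27 \cdot 33489 \cdot 1444 - 938790\right)}{23925} = \left(-10678 + \left(108 + 1305669132 - 938790\right)\right) \frac{1}{23925} = \left(-10678 + 1304730450\right) \frac{1}{23925} = 1304719772 \cdot \frac{1}{23925} = \frac{1304719772}{23925}$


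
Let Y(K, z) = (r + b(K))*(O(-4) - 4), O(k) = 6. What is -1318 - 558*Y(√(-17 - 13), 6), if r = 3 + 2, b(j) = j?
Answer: -6898 - 1116*I*√30 ≈ -6898.0 - 6112.6*I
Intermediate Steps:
r = 5
Y(K, z) = 10 + 2*K (Y(K, z) = (5 + K)*(6 - 4) = (5 + K)*2 = 10 + 2*K)
-1318 - 558*Y(√(-17 - 13), 6) = -1318 - 558*(10 + 2*√(-17 - 13)) = -1318 - 558*(10 + 2*√(-30)) = -1318 - 558*(10 + 2*(I*√30)) = -1318 - 558*(10 + 2*I*√30) = -1318 + (-5580 - 1116*I*√30) = -6898 - 1116*I*√30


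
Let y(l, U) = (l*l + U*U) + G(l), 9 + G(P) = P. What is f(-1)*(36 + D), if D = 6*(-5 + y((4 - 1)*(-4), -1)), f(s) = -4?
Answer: -3000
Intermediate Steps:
G(P) = -9 + P
y(l, U) = -9 + l + U² + l² (y(l, U) = (l*l + U*U) + (-9 + l) = (l² + U²) + (-9 + l) = (U² + l²) + (-9 + l) = -9 + l + U² + l²)
D = 714 (D = 6*(-5 + (-9 + (4 - 1)*(-4) + (-1)² + ((4 - 1)*(-4))²)) = 6*(-5 + (-9 + 3*(-4) + 1 + (3*(-4))²)) = 6*(-5 + (-9 - 12 + 1 + (-12)²)) = 6*(-5 + (-9 - 12 + 1 + 144)) = 6*(-5 + 124) = 6*119 = 714)
f(-1)*(36 + D) = -4*(36 + 714) = -4*750 = -3000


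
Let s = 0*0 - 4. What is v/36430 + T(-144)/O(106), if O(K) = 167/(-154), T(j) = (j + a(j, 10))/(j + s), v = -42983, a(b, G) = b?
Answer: -669527797/225100970 ≈ -2.9743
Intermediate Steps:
s = -4 (s = 0 - 4 = -4)
T(j) = 2*j/(-4 + j) (T(j) = (j + j)/(j - 4) = (2*j)/(-4 + j) = 2*j/(-4 + j))
O(K) = -167/154 (O(K) = 167*(-1/154) = -167/154)
v/36430 + T(-144)/O(106) = -42983/36430 + (2*(-144)/(-4 - 144))/(-167/154) = -42983*1/36430 + (2*(-144)/(-148))*(-154/167) = -42983/36430 + (2*(-144)*(-1/148))*(-154/167) = -42983/36430 + (72/37)*(-154/167) = -42983/36430 - 11088/6179 = -669527797/225100970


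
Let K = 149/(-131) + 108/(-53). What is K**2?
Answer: 485982025/48205249 ≈ 10.082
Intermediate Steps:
K = -22045/6943 (K = 149*(-1/131) + 108*(-1/53) = -149/131 - 108/53 = -22045/6943 ≈ -3.1751)
K**2 = (-22045/6943)**2 = 485982025/48205249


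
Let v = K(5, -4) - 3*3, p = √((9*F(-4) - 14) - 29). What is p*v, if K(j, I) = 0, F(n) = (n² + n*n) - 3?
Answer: -9*√218 ≈ -132.88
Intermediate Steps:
F(n) = -3 + 2*n² (F(n) = (n² + n²) - 3 = 2*n² - 3 = -3 + 2*n²)
p = √218 (p = √((9*(-3 + 2*(-4)²) - 14) - 29) = √((9*(-3 + 2*16) - 14) - 29) = √((9*(-3 + 32) - 14) - 29) = √((9*29 - 14) - 29) = √((261 - 14) - 29) = √(247 - 29) = √218 ≈ 14.765)
v = -9 (v = 0 - 3*3 = 0 - 9 = -9)
p*v = √218*(-9) = -9*√218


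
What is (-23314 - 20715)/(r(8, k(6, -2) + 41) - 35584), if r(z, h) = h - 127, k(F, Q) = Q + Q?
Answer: 44029/35674 ≈ 1.2342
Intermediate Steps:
k(F, Q) = 2*Q
r(z, h) = -127 + h
(-23314 - 20715)/(r(8, k(6, -2) + 41) - 35584) = (-23314 - 20715)/((-127 + (2*(-2) + 41)) - 35584) = -44029/((-127 + (-4 + 41)) - 35584) = -44029/((-127 + 37) - 35584) = -44029/(-90 - 35584) = -44029/(-35674) = -44029*(-1/35674) = 44029/35674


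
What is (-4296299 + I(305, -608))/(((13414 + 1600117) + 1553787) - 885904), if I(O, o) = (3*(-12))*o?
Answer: -4274411/2281414 ≈ -1.8736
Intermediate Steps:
I(O, o) = -36*o
(-4296299 + I(305, -608))/(((13414 + 1600117) + 1553787) - 885904) = (-4296299 - 36*(-608))/(((13414 + 1600117) + 1553787) - 885904) = (-4296299 + 21888)/((1613531 + 1553787) - 885904) = -4274411/(3167318 - 885904) = -4274411/2281414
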